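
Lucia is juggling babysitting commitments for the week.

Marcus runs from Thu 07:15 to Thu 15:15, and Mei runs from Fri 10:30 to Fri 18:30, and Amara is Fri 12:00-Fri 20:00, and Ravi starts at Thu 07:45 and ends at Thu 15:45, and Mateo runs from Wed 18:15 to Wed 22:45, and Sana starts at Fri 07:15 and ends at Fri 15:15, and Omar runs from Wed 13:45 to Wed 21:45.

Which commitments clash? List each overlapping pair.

Amara & Mei, Amara & Sana, Marcus & Ravi, Mateo & Omar, Mei & Sana

Two intervals overlap when each starts before the other ends.
Sorted by start: Omar, Mateo, Marcus, Ravi, Sana, Mei, Amara.
Mateo starts before Omar ends → Omar and Mateo overlap.
Marcus starts after Omar ends — done with Omar.
Marcus starts after Mateo ends — done with Mateo.
Ravi starts before Marcus ends → Marcus and Ravi overlap.
Sana starts after Marcus ends — done with Marcus.
Sana starts after Ravi ends — done with Ravi.
Mei starts before Sana ends → Sana and Mei overlap.
Amara starts before Sana ends → Sana and Amara overlap.
Amara starts before Mei ends → Mei and Amara overlap.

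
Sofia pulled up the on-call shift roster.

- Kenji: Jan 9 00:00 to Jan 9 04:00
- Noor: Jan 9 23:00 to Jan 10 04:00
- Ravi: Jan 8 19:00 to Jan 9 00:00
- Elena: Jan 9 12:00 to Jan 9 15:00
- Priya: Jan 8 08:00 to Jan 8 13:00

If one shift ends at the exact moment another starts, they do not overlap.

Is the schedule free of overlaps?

Yes

Check each pair: they overlap iff neither finishes before the other starts.
Sorted by start: Priya, Ravi, Kenji, Elena, Noor.
Ravi starts after Priya ends, so Priya has no further overlaps.
Kenji starts exactly when Ravi ends (back-to-back, no overlap), so Ravi has no further overlaps.
Elena starts after Kenji ends, so Kenji has no further overlaps.
Noor starts after Elena ends.
Every pair is clear; the schedule has no overlaps.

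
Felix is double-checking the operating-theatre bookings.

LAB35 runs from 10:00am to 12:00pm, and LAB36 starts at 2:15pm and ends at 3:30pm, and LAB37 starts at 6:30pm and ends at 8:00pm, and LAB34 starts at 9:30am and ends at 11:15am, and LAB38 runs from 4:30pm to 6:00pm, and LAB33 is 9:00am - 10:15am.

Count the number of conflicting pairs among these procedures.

3

Sorted by start: LAB33, LAB34, LAB35, LAB36, LAB38, LAB37.
LAB34 starts before LAB33 ends → LAB33 and LAB34 overlap.
LAB35 starts before LAB33 ends → LAB33 and LAB35 overlap.
LAB36 starts after LAB33 ends; LAB33 is clear from here.
LAB35 starts before LAB34 ends → LAB34 and LAB35 overlap.
LAB36 starts after LAB34 ends; LAB34 is clear from here.
LAB36 starts after LAB35 ends; LAB35 is clear from here.
LAB38 starts after LAB36 ends; LAB36 is clear from here.
LAB37 starts after LAB38 ends.
Overlapping pairs: LAB33 & LAB34, LAB33 & LAB35, LAB34 & LAB35 — 3 in total.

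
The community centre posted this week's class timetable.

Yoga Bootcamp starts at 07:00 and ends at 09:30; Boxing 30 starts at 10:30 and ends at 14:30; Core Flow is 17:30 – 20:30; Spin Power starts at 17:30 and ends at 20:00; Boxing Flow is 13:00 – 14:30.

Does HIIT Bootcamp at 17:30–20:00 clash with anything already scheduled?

Yes — it overlaps Core Flow, Spin Power

Yoga Bootcamp: ends 09:30 at or before HIIT Bootcamp starts 17:30 → clear.
Boxing 30: ends 14:30 at or before HIIT Bootcamp starts 17:30 → clear.
Boxing Flow: ends 14:30 at or before HIIT Bootcamp starts 17:30 → clear.
Core Flow: starts 17:30 before HIIT Bootcamp ends 20:00, and ends 20:30 after HIIT Bootcamp starts 17:30 → overlap.
Spin Power: starts 17:30 before HIIT Bootcamp ends 20:00, and ends 20:00 after HIIT Bootcamp starts 17:30 → overlap.
HIIT Bootcamp overlaps Core Flow, Spin Power.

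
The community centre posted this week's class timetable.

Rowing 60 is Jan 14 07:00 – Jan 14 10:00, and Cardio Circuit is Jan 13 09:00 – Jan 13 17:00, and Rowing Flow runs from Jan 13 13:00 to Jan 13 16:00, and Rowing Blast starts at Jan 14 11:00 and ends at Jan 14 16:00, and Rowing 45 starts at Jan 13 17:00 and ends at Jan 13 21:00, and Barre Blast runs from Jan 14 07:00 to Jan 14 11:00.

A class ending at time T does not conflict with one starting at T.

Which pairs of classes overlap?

Barre Blast & Rowing 60, Cardio Circuit & Rowing Flow

Sorted by start: Cardio Circuit, Rowing Flow, Rowing 45, Rowing 60, Barre Blast, Rowing Blast.
Rowing Flow starts before Cardio Circuit ends → Cardio Circuit and Rowing Flow overlap.
Rowing 45 starts exactly when Cardio Circuit ends (back-to-back, no overlap), so nothing later overlaps Cardio Circuit either.
Rowing 45 starts after Rowing Flow ends, so nothing later overlaps Rowing Flow either.
Rowing 60 starts after Rowing 45 ends, so nothing later overlaps Rowing 45 either.
Barre Blast starts before Rowing 60 ends → Rowing 60 and Barre Blast overlap.
Rowing Blast starts after Rowing 60 ends.
Rowing Blast starts exactly when Barre Blast ends (back-to-back, no overlap).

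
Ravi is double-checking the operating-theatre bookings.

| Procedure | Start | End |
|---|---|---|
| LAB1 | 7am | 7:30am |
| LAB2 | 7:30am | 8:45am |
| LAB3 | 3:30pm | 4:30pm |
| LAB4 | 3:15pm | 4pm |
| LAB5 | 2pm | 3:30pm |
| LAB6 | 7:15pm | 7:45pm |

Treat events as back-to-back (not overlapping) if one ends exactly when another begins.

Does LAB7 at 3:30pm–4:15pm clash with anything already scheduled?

Yes — it overlaps LAB3, LAB4

LAB1: ends 7:30am at or before LAB7 starts 3:30pm → clear.
LAB2: ends 8:45am at or before LAB7 starts 3:30pm → clear.
LAB5: ends 3:30pm at or before LAB7 starts 3:30pm → clear.
LAB4: starts 3:15pm before LAB7 ends 4:15pm, and ends 4pm after LAB7 starts 3:30pm → overlap.
LAB3: starts 3:30pm before LAB7 ends 4:15pm, and ends 4:30pm after LAB7 starts 3:30pm → overlap.
LAB6: starts 7:15pm at or after LAB7 ends 4:15pm → clear.
LAB7 overlaps LAB3, LAB4.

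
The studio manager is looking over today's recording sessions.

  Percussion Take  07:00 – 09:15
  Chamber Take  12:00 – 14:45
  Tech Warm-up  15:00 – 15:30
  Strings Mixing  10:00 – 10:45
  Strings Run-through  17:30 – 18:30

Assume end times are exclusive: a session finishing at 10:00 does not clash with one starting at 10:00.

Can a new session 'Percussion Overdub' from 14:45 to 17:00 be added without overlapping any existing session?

Percussion Take: ends 09:15 at or before Percussion Overdub starts 14:45 → clear.
Strings Mixing: ends 10:45 at or before Percussion Overdub starts 14:45 → clear.
Chamber Take: ends 14:45 at or before Percussion Overdub starts 14:45 → clear.
Tech Warm-up: starts 15:00 before Percussion Overdub ends 17:00, and ends 15:30 after Percussion Overdub starts 14:45 → overlap.
Strings Run-through: starts 17:30 at or after Percussion Overdub ends 17:00 → clear.
Percussion Overdub overlaps Tech Warm-up.

No — it overlaps Tech Warm-up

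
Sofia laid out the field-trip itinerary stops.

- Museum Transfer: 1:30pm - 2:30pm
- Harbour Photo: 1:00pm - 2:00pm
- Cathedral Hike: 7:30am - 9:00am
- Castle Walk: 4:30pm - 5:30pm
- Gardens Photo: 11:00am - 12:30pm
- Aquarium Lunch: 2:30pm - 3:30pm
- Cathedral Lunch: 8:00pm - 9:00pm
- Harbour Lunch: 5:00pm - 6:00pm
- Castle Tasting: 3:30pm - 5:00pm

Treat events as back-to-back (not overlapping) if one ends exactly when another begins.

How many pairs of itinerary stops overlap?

3

Sorted by start: Cathedral Hike, Gardens Photo, Harbour Photo, Museum Transfer, Aquarium Lunch, Castle Tasting, Castle Walk, Harbour Lunch, Cathedral Lunch.
Gardens Photo starts after Cathedral Hike ends; Cathedral Hike is clear from here.
Harbour Photo starts after Gardens Photo ends; Gardens Photo is clear from here.
Museum Transfer starts before Harbour Photo ends → Harbour Photo and Museum Transfer overlap.
Aquarium Lunch starts after Harbour Photo ends; Harbour Photo is clear from here.
Aquarium Lunch starts exactly when Museum Transfer ends (back-to-back, no overlap); Museum Transfer is clear from here.
Castle Tasting starts exactly when Aquarium Lunch ends (back-to-back, no overlap); Aquarium Lunch is clear from here.
Castle Walk starts before Castle Tasting ends → Castle Tasting and Castle Walk overlap.
Harbour Lunch starts exactly when Castle Tasting ends (back-to-back, no overlap); Castle Tasting is clear from here.
Harbour Lunch starts before Castle Walk ends → Castle Walk and Harbour Lunch overlap.
Cathedral Lunch starts after Castle Walk ends.
Cathedral Lunch starts after Harbour Lunch ends.
Overlapping pairs: Castle Tasting & Castle Walk, Castle Walk & Harbour Lunch, Harbour Photo & Museum Transfer — 3 in total.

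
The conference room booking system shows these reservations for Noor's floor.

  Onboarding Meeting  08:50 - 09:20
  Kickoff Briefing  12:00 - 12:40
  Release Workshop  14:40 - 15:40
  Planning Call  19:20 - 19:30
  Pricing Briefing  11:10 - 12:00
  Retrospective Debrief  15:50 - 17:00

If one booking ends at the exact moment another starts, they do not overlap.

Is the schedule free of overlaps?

Yes

Sorted by start: Onboarding Meeting, Pricing Briefing, Kickoff Briefing, Release Workshop, Retrospective Debrief, Planning Call.
Pricing Briefing starts after Onboarding Meeting ends, so Onboarding Meeting has no further overlaps.
Kickoff Briefing starts exactly when Pricing Briefing ends (back-to-back, no overlap), so Pricing Briefing has no further overlaps.
Release Workshop starts after Kickoff Briefing ends, so Kickoff Briefing has no further overlaps.
Retrospective Debrief starts after Release Workshop ends, so Release Workshop has no further overlaps.
Planning Call starts after Retrospective Debrief ends.
Every pair is clear; the schedule has no overlaps.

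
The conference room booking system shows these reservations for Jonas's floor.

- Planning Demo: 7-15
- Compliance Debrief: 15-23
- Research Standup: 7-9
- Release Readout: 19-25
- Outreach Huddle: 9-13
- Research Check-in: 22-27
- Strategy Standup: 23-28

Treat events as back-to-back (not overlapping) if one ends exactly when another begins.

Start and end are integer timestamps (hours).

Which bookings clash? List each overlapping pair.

Compliance Debrief & Release Readout, Compliance Debrief & Research Check-in, Outreach Huddle & Planning Demo, Planning Demo & Research Standup, Release Readout & Research Check-in, Release Readout & Strategy Standup, Research Check-in & Strategy Standup

Sorted by start: Planning Demo, Research Standup, Outreach Huddle, Compliance Debrief, Release Readout, Research Check-in, Strategy Standup.
Research Standup starts before Planning Demo ends → Planning Demo and Research Standup overlap.
Outreach Huddle starts before Planning Demo ends → Planning Demo and Outreach Huddle overlap.
Compliance Debrief starts exactly when Planning Demo ends (back-to-back, no overlap); Planning Demo is clear from here.
Outreach Huddle starts exactly when Research Standup ends (back-to-back, no overlap); Research Standup is clear from here.
Compliance Debrief starts after Outreach Huddle ends; Outreach Huddle is clear from here.
Release Readout starts before Compliance Debrief ends → Compliance Debrief and Release Readout overlap.
Research Check-in starts before Compliance Debrief ends → Compliance Debrief and Research Check-in overlap.
Strategy Standup starts exactly when Compliance Debrief ends (back-to-back, no overlap).
Research Check-in starts before Release Readout ends → Release Readout and Research Check-in overlap.
Strategy Standup starts before Release Readout ends → Release Readout and Strategy Standup overlap.
Strategy Standup starts before Research Check-in ends → Research Check-in and Strategy Standup overlap.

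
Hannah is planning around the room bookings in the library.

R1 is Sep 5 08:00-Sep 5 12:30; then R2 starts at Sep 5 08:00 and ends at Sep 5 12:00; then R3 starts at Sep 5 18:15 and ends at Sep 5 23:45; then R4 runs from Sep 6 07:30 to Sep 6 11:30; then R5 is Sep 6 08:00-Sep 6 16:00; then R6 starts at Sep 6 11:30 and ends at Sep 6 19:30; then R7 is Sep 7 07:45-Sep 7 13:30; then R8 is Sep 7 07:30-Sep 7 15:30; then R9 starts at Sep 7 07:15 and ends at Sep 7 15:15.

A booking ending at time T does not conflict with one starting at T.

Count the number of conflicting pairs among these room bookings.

6

Two intervals overlap when each starts before the other ends.
Sorted by start: R1, R2, R3, R4, R5, R6, R9, R8, R7.
R2 starts before R1 ends → R1 and R2 overlap.
R3 starts after R1 ends, so R1 has no further overlaps.
R3 starts after R2 ends, so R2 has no further overlaps.
R4 starts after R3 ends, so R3 has no further overlaps.
R5 starts before R4 ends → R4 and R5 overlap.
R6 starts exactly when R4 ends (back-to-back, no overlap), so R4 has no further overlaps.
R6 starts before R5 ends → R5 and R6 overlap.
R9 starts after R5 ends, so R5 has no further overlaps.
R9 starts after R6 ends, so R6 has no further overlaps.
R8 starts before R9 ends → R9 and R8 overlap.
R7 starts before R9 ends → R9 and R7 overlap.
R7 starts before R8 ends → R8 and R7 overlap.
Overlapping pairs: R1 & R2, R4 & R5, R5 & R6, R7 & R8, R7 & R9, R8 & R9 — 6 in total.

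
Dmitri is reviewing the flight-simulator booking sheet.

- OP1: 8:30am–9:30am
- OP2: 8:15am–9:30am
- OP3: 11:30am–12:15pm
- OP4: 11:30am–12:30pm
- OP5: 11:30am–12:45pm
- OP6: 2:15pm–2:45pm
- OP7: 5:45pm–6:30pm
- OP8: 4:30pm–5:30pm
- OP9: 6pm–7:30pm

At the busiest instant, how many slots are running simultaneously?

3

Sort all start/end points and keep a running count:
8:15am start OP2 → 1
8:30am start OP1 → 2
9:30am end OP1 → 1
9:30am end OP2 → 0
11:30am start OP3 → 1
11:30am start OP4 → 2
11:30am start OP5 → 3
12:15pm end OP3 → 2
12:30pm end OP4 → 1
12:45pm end OP5 → 0
2:15pm start OP6 → 1
2:45pm end OP6 → 0
4:30pm start OP8 → 1
5:30pm end OP8 → 0
5:45pm start OP7 → 1
6pm start OP9 → 2
6:30pm end OP7 → 1
7:30pm end OP9 → 0
Peak is 3, at 11:30am (OP3, OP4, OP5).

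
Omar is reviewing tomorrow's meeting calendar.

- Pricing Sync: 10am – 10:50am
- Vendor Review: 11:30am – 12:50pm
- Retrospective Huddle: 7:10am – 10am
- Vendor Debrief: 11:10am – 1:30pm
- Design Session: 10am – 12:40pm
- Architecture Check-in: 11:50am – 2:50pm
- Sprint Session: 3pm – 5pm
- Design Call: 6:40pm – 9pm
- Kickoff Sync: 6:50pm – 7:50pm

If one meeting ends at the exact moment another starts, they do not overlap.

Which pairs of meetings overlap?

Architecture Check-in & Design Session, Architecture Check-in & Vendor Debrief, Architecture Check-in & Vendor Review, Design Call & Kickoff Sync, Design Session & Pricing Sync, Design Session & Vendor Debrief, Design Session & Vendor Review, Vendor Debrief & Vendor Review

Sorted by start: Retrospective Huddle, Pricing Sync, Design Session, Vendor Debrief, Vendor Review, Architecture Check-in, Sprint Session, Design Call, Kickoff Sync.
Pricing Sync starts exactly when Retrospective Huddle ends (back-to-back, no overlap); Retrospective Huddle is clear from here.
Design Session starts before Pricing Sync ends → Pricing Sync and Design Session overlap.
Vendor Debrief starts after Pricing Sync ends; Pricing Sync is clear from here.
Vendor Debrief starts before Design Session ends → Design Session and Vendor Debrief overlap.
Vendor Review starts before Design Session ends → Design Session and Vendor Review overlap.
Architecture Check-in starts before Design Session ends → Design Session and Architecture Check-in overlap.
Sprint Session starts after Design Session ends; Design Session is clear from here.
Vendor Review starts before Vendor Debrief ends → Vendor Debrief and Vendor Review overlap.
Architecture Check-in starts before Vendor Debrief ends → Vendor Debrief and Architecture Check-in overlap.
Sprint Session starts after Vendor Debrief ends; Vendor Debrief is clear from here.
Architecture Check-in starts before Vendor Review ends → Vendor Review and Architecture Check-in overlap.
Sprint Session starts after Vendor Review ends; Vendor Review is clear from here.
Sprint Session starts after Architecture Check-in ends; Architecture Check-in is clear from here.
Design Call starts after Sprint Session ends; Sprint Session is clear from here.
Kickoff Sync starts before Design Call ends → Design Call and Kickoff Sync overlap.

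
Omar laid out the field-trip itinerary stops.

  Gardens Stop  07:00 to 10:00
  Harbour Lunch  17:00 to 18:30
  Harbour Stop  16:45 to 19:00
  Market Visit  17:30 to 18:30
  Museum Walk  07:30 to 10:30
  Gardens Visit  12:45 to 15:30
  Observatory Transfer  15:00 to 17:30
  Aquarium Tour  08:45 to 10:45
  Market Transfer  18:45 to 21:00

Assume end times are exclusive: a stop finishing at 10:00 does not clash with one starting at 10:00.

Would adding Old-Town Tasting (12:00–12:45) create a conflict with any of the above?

Gardens Stop: ends 10:00 at or before Old-Town Tasting starts 12:00 → clear.
Museum Walk: ends 10:30 at or before Old-Town Tasting starts 12:00 → clear.
Aquarium Tour: ends 10:45 at or before Old-Town Tasting starts 12:00 → clear.
Gardens Visit: starts 12:45 at or after Old-Town Tasting ends 12:45 → clear.
Observatory Transfer: starts 15:00 at or after Old-Town Tasting ends 12:45 → clear.
Harbour Stop: starts 16:45 at or after Old-Town Tasting ends 12:45 → clear.
Harbour Lunch: starts 17:00 at or after Old-Town Tasting ends 12:45 → clear.
Market Visit: starts 17:30 at or after Old-Town Tasting ends 12:45 → clear.
Market Transfer: starts 18:45 at or after Old-Town Tasting ends 12:45 → clear.

No — it doesn't clash with anything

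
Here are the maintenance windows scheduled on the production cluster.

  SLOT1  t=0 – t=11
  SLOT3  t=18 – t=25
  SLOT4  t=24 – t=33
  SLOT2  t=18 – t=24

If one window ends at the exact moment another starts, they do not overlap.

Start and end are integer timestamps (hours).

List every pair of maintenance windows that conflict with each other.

Sorted by start: SLOT1, SLOT2, SLOT3, SLOT4.
SLOT2 starts after SLOT1 ends, so nothing later overlaps SLOT1 either.
SLOT3 starts before SLOT2 ends → SLOT2 and SLOT3 overlap.
SLOT4 starts exactly when SLOT2 ends (back-to-back, no overlap).
SLOT4 starts before SLOT3 ends → SLOT3 and SLOT4 overlap.

SLOT2 & SLOT3, SLOT3 & SLOT4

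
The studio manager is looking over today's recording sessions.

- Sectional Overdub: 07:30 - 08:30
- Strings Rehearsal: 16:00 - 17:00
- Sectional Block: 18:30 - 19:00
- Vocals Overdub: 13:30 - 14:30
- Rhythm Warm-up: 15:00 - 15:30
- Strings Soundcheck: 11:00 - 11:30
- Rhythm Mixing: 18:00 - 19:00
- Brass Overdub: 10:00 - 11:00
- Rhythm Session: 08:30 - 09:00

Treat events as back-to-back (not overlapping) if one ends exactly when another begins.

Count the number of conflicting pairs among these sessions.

1

Sorted by start: Sectional Overdub, Rhythm Session, Brass Overdub, Strings Soundcheck, Vocals Overdub, Rhythm Warm-up, Strings Rehearsal, Rhythm Mixing, Sectional Block.
Rhythm Session starts exactly when Sectional Overdub ends (back-to-back, no overlap); Sectional Overdub is clear from here.
Brass Overdub starts after Rhythm Session ends; Rhythm Session is clear from here.
Strings Soundcheck starts exactly when Brass Overdub ends (back-to-back, no overlap); Brass Overdub is clear from here.
Vocals Overdub starts after Strings Soundcheck ends; Strings Soundcheck is clear from here.
Rhythm Warm-up starts after Vocals Overdub ends; Vocals Overdub is clear from here.
Strings Rehearsal starts after Rhythm Warm-up ends; Rhythm Warm-up is clear from here.
Rhythm Mixing starts after Strings Rehearsal ends; Strings Rehearsal is clear from here.
Sectional Block starts before Rhythm Mixing ends → Rhythm Mixing and Sectional Block overlap.
Overlapping pairs: Rhythm Mixing & Sectional Block — 1 in total.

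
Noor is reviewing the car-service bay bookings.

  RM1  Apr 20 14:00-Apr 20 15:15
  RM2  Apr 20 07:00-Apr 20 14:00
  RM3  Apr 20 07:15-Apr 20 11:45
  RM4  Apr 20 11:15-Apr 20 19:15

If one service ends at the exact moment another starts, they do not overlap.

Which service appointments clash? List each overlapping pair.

RM1 & RM4, RM2 & RM3, RM2 & RM4, RM3 & RM4

Two intervals overlap when each starts before the other ends.
Sorted by start: RM2, RM3, RM4, RM1.
RM3 starts before RM2 ends → RM2 and RM3 overlap.
RM4 starts before RM2 ends → RM2 and RM4 overlap.
RM1 starts exactly when RM2 ends (back-to-back, no overlap).
RM4 starts before RM3 ends → RM3 and RM4 overlap.
RM1 starts after RM3 ends.
RM1 starts before RM4 ends → RM4 and RM1 overlap.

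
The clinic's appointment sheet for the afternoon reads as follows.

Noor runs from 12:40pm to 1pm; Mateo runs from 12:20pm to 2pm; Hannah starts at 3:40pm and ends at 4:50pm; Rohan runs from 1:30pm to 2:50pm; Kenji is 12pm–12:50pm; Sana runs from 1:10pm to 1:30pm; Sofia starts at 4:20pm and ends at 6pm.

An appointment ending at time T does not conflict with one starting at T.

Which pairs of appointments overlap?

Hannah & Sofia, Kenji & Mateo, Kenji & Noor, Mateo & Noor, Mateo & Rohan, Mateo & Sana

Sorted by start: Kenji, Mateo, Noor, Sana, Rohan, Hannah, Sofia.
Mateo starts before Kenji ends → Kenji and Mateo overlap.
Noor starts before Kenji ends → Kenji and Noor overlap.
Sana starts after Kenji ends — done with Kenji.
Noor starts before Mateo ends → Mateo and Noor overlap.
Sana starts before Mateo ends → Mateo and Sana overlap.
Rohan starts before Mateo ends → Mateo and Rohan overlap.
Hannah starts after Mateo ends — done with Mateo.
Sana starts after Noor ends — done with Noor.
Rohan starts exactly when Sana ends (back-to-back, no overlap) — done with Sana.
Hannah starts after Rohan ends — done with Rohan.
Sofia starts before Hannah ends → Hannah and Sofia overlap.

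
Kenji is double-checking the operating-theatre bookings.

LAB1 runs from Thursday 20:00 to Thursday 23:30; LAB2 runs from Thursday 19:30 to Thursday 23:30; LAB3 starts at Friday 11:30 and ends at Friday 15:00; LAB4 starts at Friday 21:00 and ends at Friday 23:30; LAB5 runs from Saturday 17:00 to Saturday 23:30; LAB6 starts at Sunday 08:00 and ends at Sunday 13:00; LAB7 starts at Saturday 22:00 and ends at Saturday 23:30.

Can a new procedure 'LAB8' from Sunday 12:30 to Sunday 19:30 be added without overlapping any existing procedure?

No — it overlaps LAB6

LAB2: ends Thursday 23:30 at or before LAB8 starts Sunday 12:30 → clear.
LAB1: ends Thursday 23:30 at or before LAB8 starts Sunday 12:30 → clear.
LAB3: ends Friday 15:00 at or before LAB8 starts Sunday 12:30 → clear.
LAB4: ends Friday 23:30 at or before LAB8 starts Sunday 12:30 → clear.
LAB5: ends Saturday 23:30 at or before LAB8 starts Sunday 12:30 → clear.
LAB7: ends Saturday 23:30 at or before LAB8 starts Sunday 12:30 → clear.
LAB6: starts Sunday 08:00 before LAB8 ends Sunday 19:30, and ends Sunday 13:00 after LAB8 starts Sunday 12:30 → overlap.
LAB8 overlaps LAB6.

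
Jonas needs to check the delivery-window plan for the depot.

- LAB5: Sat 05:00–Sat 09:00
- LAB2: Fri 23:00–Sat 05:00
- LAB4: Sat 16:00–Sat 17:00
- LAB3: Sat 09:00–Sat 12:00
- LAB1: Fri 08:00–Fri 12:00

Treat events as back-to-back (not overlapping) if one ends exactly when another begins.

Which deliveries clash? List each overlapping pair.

Two intervals overlap when each starts before the other ends.
Sorted by start: LAB1, LAB2, LAB5, LAB3, LAB4.
LAB2 starts after LAB1 ends, so LAB1 has no further overlaps.
LAB5 starts exactly when LAB2 ends (back-to-back, no overlap), so LAB2 has no further overlaps.
LAB3 starts exactly when LAB5 ends (back-to-back, no overlap), so LAB5 has no further overlaps.
LAB4 starts after LAB3 ends.

none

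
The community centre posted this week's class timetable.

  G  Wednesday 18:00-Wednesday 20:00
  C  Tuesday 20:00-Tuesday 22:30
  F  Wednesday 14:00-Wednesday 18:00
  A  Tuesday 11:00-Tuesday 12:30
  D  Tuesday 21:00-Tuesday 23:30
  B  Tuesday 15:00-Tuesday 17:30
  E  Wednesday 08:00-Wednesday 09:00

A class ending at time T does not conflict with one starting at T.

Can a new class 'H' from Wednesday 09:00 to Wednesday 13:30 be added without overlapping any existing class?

A: ends Tuesday 12:30 at or before H starts Wednesday 09:00 → clear.
B: ends Tuesday 17:30 at or before H starts Wednesday 09:00 → clear.
C: ends Tuesday 22:30 at or before H starts Wednesday 09:00 → clear.
D: ends Tuesday 23:30 at or before H starts Wednesday 09:00 → clear.
E: ends Wednesday 09:00 at or before H starts Wednesday 09:00 → clear.
F: starts Wednesday 14:00 at or after H ends Wednesday 13:30 → clear.
G: starts Wednesday 18:00 at or after H ends Wednesday 13:30 → clear.

Yes — the slot is free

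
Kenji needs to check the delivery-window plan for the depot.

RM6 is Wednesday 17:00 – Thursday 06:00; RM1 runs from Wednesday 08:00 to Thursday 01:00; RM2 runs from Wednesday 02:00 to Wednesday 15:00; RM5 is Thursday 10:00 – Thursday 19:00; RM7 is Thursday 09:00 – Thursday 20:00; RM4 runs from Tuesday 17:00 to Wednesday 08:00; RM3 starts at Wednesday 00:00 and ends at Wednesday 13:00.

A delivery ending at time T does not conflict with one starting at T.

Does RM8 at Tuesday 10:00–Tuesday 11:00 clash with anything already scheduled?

RM4: starts Tuesday 17:00 at or after RM8 ends Tuesday 11:00 → clear.
RM3: starts Wednesday 00:00 at or after RM8 ends Tuesday 11:00 → clear.
RM2: starts Wednesday 02:00 at or after RM8 ends Tuesday 11:00 → clear.
RM1: starts Wednesday 08:00 at or after RM8 ends Tuesday 11:00 → clear.
RM6: starts Wednesday 17:00 at or after RM8 ends Tuesday 11:00 → clear.
RM7: starts Thursday 09:00 at or after RM8 ends Tuesday 11:00 → clear.
RM5: starts Thursday 10:00 at or after RM8 ends Tuesday 11:00 → clear.

No — it doesn't clash with anything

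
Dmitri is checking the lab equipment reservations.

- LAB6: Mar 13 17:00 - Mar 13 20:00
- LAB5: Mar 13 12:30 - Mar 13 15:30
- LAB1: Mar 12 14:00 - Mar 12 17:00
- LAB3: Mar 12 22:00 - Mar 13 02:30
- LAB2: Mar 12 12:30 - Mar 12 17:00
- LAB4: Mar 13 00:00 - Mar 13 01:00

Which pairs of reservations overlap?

LAB1 & LAB2, LAB3 & LAB4

Sorted by start: LAB2, LAB1, LAB3, LAB4, LAB5, LAB6.
LAB1 starts before LAB2 ends → LAB2 and LAB1 overlap.
LAB3 starts after LAB2 ends; LAB2 is clear from here.
LAB3 starts after LAB1 ends; LAB1 is clear from here.
LAB4 starts before LAB3 ends → LAB3 and LAB4 overlap.
LAB5 starts after LAB3 ends; LAB3 is clear from here.
LAB5 starts after LAB4 ends; LAB4 is clear from here.
LAB6 starts after LAB5 ends.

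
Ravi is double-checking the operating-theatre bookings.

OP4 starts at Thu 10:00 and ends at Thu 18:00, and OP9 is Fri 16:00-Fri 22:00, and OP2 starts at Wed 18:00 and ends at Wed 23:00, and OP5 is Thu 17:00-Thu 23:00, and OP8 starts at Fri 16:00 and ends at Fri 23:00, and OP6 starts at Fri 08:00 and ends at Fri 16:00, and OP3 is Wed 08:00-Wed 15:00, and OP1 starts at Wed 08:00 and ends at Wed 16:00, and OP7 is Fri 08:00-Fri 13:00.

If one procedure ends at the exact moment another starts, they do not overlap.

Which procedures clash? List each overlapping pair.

Two intervals overlap when each starts before the other ends.
Sorted by start: OP1, OP3, OP2, OP4, OP5, OP6, OP7, OP8, OP9.
OP3 starts before OP1 ends → OP1 and OP3 overlap.
OP2 starts after OP1 ends; OP1 is clear from here.
OP2 starts after OP3 ends; OP3 is clear from here.
OP4 starts after OP2 ends; OP2 is clear from here.
OP5 starts before OP4 ends → OP4 and OP5 overlap.
OP6 starts after OP4 ends; OP4 is clear from here.
OP6 starts after OP5 ends; OP5 is clear from here.
OP7 starts before OP6 ends → OP6 and OP7 overlap.
OP8 starts exactly when OP6 ends (back-to-back, no overlap); OP6 is clear from here.
OP8 starts after OP7 ends; OP7 is clear from here.
OP9 starts before OP8 ends → OP8 and OP9 overlap.

OP1 & OP3, OP4 & OP5, OP6 & OP7, OP8 & OP9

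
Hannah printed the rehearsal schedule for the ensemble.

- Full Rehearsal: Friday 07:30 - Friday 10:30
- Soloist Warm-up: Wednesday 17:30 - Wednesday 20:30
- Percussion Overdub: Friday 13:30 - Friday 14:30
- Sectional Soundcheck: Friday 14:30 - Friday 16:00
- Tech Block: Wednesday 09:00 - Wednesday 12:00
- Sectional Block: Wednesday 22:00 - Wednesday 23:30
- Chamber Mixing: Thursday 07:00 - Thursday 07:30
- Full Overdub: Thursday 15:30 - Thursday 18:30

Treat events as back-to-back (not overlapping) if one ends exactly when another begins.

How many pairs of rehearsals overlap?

Sorted by start: Tech Block, Soloist Warm-up, Sectional Block, Chamber Mixing, Full Overdub, Full Rehearsal, Percussion Overdub, Sectional Soundcheck.
Soloist Warm-up starts after Tech Block ends, so nothing later overlaps Tech Block either.
Sectional Block starts after Soloist Warm-up ends, so nothing later overlaps Soloist Warm-up either.
Chamber Mixing starts after Sectional Block ends, so nothing later overlaps Sectional Block either.
Full Overdub starts after Chamber Mixing ends, so nothing later overlaps Chamber Mixing either.
Full Rehearsal starts after Full Overdub ends, so nothing later overlaps Full Overdub either.
Percussion Overdub starts after Full Rehearsal ends, so nothing later overlaps Full Rehearsal either.
Sectional Soundcheck starts exactly when Percussion Overdub ends (back-to-back, no overlap).
No pair overlaps.

0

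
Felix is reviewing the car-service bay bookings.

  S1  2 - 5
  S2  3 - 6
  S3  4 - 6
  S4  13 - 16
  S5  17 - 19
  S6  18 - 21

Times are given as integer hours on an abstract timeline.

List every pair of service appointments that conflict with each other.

S1 & S2, S1 & S3, S2 & S3, S5 & S6

Two intervals overlap when each starts before the other ends.
Sorted by start: S1, S2, S3, S4, S5, S6.
S2 starts before S1 ends → S1 and S2 overlap.
S3 starts before S1 ends → S1 and S3 overlap.
S4 starts after S1 ends, so S1 has no further overlaps.
S3 starts before S2 ends → S2 and S3 overlap.
S4 starts after S2 ends, so S2 has no further overlaps.
S4 starts after S3 ends, so S3 has no further overlaps.
S5 starts after S4 ends, so S4 has no further overlaps.
S6 starts before S5 ends → S5 and S6 overlap.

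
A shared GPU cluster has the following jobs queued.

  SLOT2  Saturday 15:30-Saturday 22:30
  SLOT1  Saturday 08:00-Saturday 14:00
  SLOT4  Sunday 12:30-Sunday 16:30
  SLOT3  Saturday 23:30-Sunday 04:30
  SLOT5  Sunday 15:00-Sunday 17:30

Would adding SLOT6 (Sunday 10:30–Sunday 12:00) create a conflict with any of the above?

SLOT1: ends Saturday 14:00 at or before SLOT6 starts Sunday 10:30 → clear.
SLOT2: ends Saturday 22:30 at or before SLOT6 starts Sunday 10:30 → clear.
SLOT3: ends Sunday 04:30 at or before SLOT6 starts Sunday 10:30 → clear.
SLOT4: starts Sunday 12:30 at or after SLOT6 ends Sunday 12:00 → clear.
SLOT5: starts Sunday 15:00 at or after SLOT6 ends Sunday 12:00 → clear.

No — it doesn't clash with anything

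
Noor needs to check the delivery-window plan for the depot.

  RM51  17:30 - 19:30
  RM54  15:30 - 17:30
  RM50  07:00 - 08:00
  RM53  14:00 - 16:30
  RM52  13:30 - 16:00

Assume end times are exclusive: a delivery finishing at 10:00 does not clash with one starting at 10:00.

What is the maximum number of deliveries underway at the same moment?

3

Sort all start/end points and keep a running count:
07:00 start RM50 → 1
08:00 end RM50 → 0
13:30 start RM52 → 1
14:00 start RM53 → 2
15:30 start RM54 → 3
16:00 end RM52 → 2
16:30 end RM53 → 1
17:30 end RM54 → 0
17:30 start RM51 → 1
19:30 end RM51 → 0
Peak is 3, at 15:30 (RM52, RM53, RM54).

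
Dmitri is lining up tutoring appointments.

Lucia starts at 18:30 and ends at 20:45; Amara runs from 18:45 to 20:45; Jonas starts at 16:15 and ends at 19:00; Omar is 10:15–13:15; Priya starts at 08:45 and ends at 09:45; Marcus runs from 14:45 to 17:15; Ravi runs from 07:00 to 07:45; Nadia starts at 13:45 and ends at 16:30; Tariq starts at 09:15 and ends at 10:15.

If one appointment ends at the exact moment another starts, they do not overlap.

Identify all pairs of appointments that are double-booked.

Amara & Jonas, Amara & Lucia, Jonas & Lucia, Jonas & Marcus, Jonas & Nadia, Marcus & Nadia, Priya & Tariq

Two intervals overlap when each starts before the other ends.
Sorted by start: Ravi, Priya, Tariq, Omar, Nadia, Marcus, Jonas, Lucia, Amara.
Priya starts after Ravi ends; Ravi is clear from here.
Tariq starts before Priya ends → Priya and Tariq overlap.
Omar starts after Priya ends; Priya is clear from here.
Omar starts exactly when Tariq ends (back-to-back, no overlap); Tariq is clear from here.
Nadia starts after Omar ends; Omar is clear from here.
Marcus starts before Nadia ends → Nadia and Marcus overlap.
Jonas starts before Nadia ends → Nadia and Jonas overlap.
Lucia starts after Nadia ends; Nadia is clear from here.
Jonas starts before Marcus ends → Marcus and Jonas overlap.
Lucia starts after Marcus ends; Marcus is clear from here.
Lucia starts before Jonas ends → Jonas and Lucia overlap.
Amara starts before Jonas ends → Jonas and Amara overlap.
Amara starts before Lucia ends → Lucia and Amara overlap.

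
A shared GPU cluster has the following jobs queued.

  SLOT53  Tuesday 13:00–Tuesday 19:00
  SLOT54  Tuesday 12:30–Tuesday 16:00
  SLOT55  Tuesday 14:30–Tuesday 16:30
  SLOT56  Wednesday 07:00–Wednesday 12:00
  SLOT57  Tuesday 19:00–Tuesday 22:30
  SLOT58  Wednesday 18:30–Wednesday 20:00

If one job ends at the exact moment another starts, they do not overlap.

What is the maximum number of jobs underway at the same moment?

Sweep the timeline, counting +1 at each start and −1 at each end (ends before starts at a tie):
Tuesday 12:30 start SLOT54 → 1
Tuesday 13:00 start SLOT53 → 2
Tuesday 14:30 start SLOT55 → 3
Tuesday 16:00 end SLOT54 → 2
Tuesday 16:30 end SLOT55 → 1
Tuesday 19:00 end SLOT53 → 0
Tuesday 19:00 start SLOT57 → 1
Tuesday 22:30 end SLOT57 → 0
Wednesday 07:00 start SLOT56 → 1
Wednesday 12:00 end SLOT56 → 0
Wednesday 18:30 start SLOT58 → 1
Wednesday 20:00 end SLOT58 → 0
Peak is 3, at Tuesday 14:30 (SLOT53, SLOT54, SLOT55).

3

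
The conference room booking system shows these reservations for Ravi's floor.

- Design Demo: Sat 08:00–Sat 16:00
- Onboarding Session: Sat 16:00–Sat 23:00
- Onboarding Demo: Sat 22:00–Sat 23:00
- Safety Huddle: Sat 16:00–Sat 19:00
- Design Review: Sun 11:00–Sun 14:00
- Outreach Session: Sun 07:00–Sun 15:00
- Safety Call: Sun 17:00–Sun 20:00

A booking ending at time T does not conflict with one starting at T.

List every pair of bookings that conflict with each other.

Check each pair: they overlap iff neither finishes before the other starts.
Sorted by start: Design Demo, Onboarding Session, Safety Huddle, Onboarding Demo, Outreach Session, Design Review, Safety Call.
Onboarding Session starts exactly when Design Demo ends (back-to-back, no overlap) — done with Design Demo.
Safety Huddle starts before Onboarding Session ends → Onboarding Session and Safety Huddle overlap.
Onboarding Demo starts before Onboarding Session ends → Onboarding Session and Onboarding Demo overlap.
Outreach Session starts after Onboarding Session ends — done with Onboarding Session.
Onboarding Demo starts after Safety Huddle ends — done with Safety Huddle.
Outreach Session starts after Onboarding Demo ends — done with Onboarding Demo.
Design Review starts before Outreach Session ends → Outreach Session and Design Review overlap.
Safety Call starts after Outreach Session ends.
Safety Call starts after Design Review ends.

Design Review & Outreach Session, Onboarding Demo & Onboarding Session, Onboarding Session & Safety Huddle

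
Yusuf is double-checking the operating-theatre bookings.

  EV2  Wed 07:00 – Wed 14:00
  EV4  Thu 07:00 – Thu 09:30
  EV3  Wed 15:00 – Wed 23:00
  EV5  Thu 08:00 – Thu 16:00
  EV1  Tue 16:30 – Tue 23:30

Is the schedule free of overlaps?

No

Sorted by start: EV1, EV2, EV3, EV4, EV5.
EV2 starts after EV1 ends; EV1 is clear from here.
EV3 starts after EV2 ends; EV2 is clear from here.
EV4 starts after EV3 ends; EV3 is clear from here.
EV5 starts before EV4 ends → EV4 and EV5 overlap.
That's a conflict, so the schedule is not conflict-free.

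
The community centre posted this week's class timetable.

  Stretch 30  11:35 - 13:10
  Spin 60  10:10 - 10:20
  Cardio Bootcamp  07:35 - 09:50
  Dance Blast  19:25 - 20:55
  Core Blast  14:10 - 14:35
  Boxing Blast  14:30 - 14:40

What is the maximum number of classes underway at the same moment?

2

Walk through starts and ends in time order (an end at T is processed before a start at T):
07:35 start Cardio Bootcamp → 1
09:50 end Cardio Bootcamp → 0
10:10 start Spin 60 → 1
10:20 end Spin 60 → 0
11:35 start Stretch 30 → 1
13:10 end Stretch 30 → 0
14:10 start Core Blast → 1
14:30 start Boxing Blast → 2
14:35 end Core Blast → 1
14:40 end Boxing Blast → 0
19:25 start Dance Blast → 1
20:55 end Dance Blast → 0
Peak is 2, at 14:30 (Boxing Blast, Core Blast).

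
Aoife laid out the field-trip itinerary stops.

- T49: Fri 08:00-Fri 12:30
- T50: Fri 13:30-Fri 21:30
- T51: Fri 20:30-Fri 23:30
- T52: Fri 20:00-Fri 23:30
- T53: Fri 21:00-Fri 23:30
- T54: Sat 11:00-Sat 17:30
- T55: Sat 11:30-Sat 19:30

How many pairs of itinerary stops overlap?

Sorted by start: T49, T50, T52, T51, T53, T54, T55.
T50 starts after T49 ends; T49 is clear from here.
T52 starts before T50 ends → T50 and T52 overlap.
T51 starts before T50 ends → T50 and T51 overlap.
T53 starts before T50 ends → T50 and T53 overlap.
T54 starts after T50 ends; T50 is clear from here.
T51 starts before T52 ends → T52 and T51 overlap.
T53 starts before T52 ends → T52 and T53 overlap.
T54 starts after T52 ends; T52 is clear from here.
T53 starts before T51 ends → T51 and T53 overlap.
T54 starts after T51 ends; T51 is clear from here.
T54 starts after T53 ends; T53 is clear from here.
T55 starts before T54 ends → T54 and T55 overlap.
Overlapping pairs: T50 & T51, T50 & T52, T50 & T53, T51 & T52, T51 & T53, T52 & T53, T54 & T55 — 7 in total.

7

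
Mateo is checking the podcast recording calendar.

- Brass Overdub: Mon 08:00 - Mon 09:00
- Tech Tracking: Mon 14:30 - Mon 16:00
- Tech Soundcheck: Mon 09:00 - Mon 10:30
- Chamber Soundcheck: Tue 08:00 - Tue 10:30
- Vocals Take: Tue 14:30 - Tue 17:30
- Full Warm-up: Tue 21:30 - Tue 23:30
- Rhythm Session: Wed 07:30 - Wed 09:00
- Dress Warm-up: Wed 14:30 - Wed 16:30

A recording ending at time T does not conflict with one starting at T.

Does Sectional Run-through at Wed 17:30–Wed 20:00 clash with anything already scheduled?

Brass Overdub: ends Mon 09:00 at or before Sectional Run-through starts Wed 17:30 → clear.
Tech Soundcheck: ends Mon 10:30 at or before Sectional Run-through starts Wed 17:30 → clear.
Tech Tracking: ends Mon 16:00 at or before Sectional Run-through starts Wed 17:30 → clear.
Chamber Soundcheck: ends Tue 10:30 at or before Sectional Run-through starts Wed 17:30 → clear.
Vocals Take: ends Tue 17:30 at or before Sectional Run-through starts Wed 17:30 → clear.
Full Warm-up: ends Tue 23:30 at or before Sectional Run-through starts Wed 17:30 → clear.
Rhythm Session: ends Wed 09:00 at or before Sectional Run-through starts Wed 17:30 → clear.
Dress Warm-up: ends Wed 16:30 at or before Sectional Run-through starts Wed 17:30 → clear.

No — it doesn't clash with anything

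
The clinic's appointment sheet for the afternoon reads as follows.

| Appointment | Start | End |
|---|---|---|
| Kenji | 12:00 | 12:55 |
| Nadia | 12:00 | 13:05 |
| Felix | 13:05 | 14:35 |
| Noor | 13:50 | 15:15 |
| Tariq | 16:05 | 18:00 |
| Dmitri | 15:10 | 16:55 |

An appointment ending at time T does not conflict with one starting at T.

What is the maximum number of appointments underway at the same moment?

2

Sweep the timeline, counting +1 at each start and −1 at each end (ends before starts at a tie):
12:00 start Kenji → 1
12:00 start Nadia → 2
12:55 end Kenji → 1
13:05 end Nadia → 0
13:05 start Felix → 1
13:50 start Noor → 2
14:35 end Felix → 1
15:10 start Dmitri → 2
15:15 end Noor → 1
16:05 start Tariq → 2
16:55 end Dmitri → 1
18:00 end Tariq → 0
Peak is 2, at 12:00 (Kenji, Nadia).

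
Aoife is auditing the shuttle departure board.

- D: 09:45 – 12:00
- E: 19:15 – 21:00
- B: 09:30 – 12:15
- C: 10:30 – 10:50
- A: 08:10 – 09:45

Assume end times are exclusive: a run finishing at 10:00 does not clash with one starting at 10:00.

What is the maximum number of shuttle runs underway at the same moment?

3

Walk through starts and ends in time order (an end at T is processed before a start at T):
08:10 start A → 1
09:30 start B → 2
09:45 end A → 1
09:45 start D → 2
10:30 start C → 3
10:50 end C → 2
12:00 end D → 1
12:15 end B → 0
19:15 start E → 1
21:00 end E → 0
Peak is 3, at 10:30 (B, C, D).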